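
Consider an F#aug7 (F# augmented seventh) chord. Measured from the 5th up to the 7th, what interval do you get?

diminished 3rd

Spelling the chord: F#, A#, C##, E.
5th = C##; 7th = E.
From C## to E: 2 semitones over a third = diminished.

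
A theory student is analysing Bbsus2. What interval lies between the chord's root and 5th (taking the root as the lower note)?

perfect fifth

The chord tones of Bbsus2 are Bb–C–F.
The root is Bb and the 5th is F.
From Bb to F is 7 semitones, exactly the perfect fifth.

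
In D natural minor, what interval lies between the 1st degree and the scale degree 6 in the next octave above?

The scale runs D E F G A B♭ C.
So we need the interval from D up to B♭.
13 letter names make it a thirteenth; at 20 semitones (a half step narrower than major) the quality is minor.

minor thirteenth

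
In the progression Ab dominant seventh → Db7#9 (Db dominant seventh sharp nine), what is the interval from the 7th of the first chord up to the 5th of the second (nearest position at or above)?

The 7th of Ab dominant seventh is Gb; the 5th of Db7#9 (Db dominant seventh sharp nine) is Ab.
From Gb to Ab is 2 semitones, exactly the major second.

major second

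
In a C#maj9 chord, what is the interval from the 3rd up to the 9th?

Spelling the chord: C# E# G# B# D#.
That puts E# below D#.
7 letter names make it a seventh; at 10 semitones (a half step narrower than major) the quality is minor.

minor seventh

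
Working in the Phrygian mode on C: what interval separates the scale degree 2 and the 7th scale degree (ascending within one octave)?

Spelling the Phrygian mode on C: C Db Eb F G Ab Bb.
Scale degree 2 = Db; degree 7 = Bb.
Counting 6 letters and 9 half steps from Db gives a major sixth.

major sixth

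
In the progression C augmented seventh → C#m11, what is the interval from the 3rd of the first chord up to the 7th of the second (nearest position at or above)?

perfect 5th

C augmented seventh has E as its 3rd, and C#m11 has B as its 7th.
E up to B spans 5 letter names and 7 semitones — a perfect fifth.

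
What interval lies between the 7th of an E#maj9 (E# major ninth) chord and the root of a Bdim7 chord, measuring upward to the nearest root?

E#maj9 (E# major ninth) has D## as its 7th, and Bdim7 has B as its root.
6 letter names make it a sixth; at 7 semitones (a whole step narrower than major) the quality is diminished.

diminished sixth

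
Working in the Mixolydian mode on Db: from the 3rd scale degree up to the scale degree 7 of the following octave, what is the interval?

Spelling the Mixolydian mode on Db: Db Eb F Gb Ab Bb Cb.
3rd scale degree = F; 7th scale degree (up an octave) = Cb.
From F to Cb: 18 semitones over a twelfth = diminished.

d12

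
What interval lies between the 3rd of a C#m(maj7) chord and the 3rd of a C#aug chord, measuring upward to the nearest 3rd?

The 3rd of C#m(maj7) is E; the 3rd of C#aug is E#.
1 letter names make it a unison; at 1 semitone (a half step wider than perfect) the quality is augmented.

augmented 1st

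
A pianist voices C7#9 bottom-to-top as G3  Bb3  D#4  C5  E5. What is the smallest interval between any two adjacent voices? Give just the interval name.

Adjacent intervals: G3→Bb3 = minor third; Bb3→D#4 = augmented third; D#4→C5 = diminished seventh; C5→E5 = major third.
The smallest is G3 to Bb3, a minor third (3 semitones).

minor third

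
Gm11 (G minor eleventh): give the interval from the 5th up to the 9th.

Spelling the chord: G–Bb–D–F–A–C.
The 5th is D and the 9th is A.
D up to A spans 5 letter names and 7 semitones — a perfect fifth.

perfect fifth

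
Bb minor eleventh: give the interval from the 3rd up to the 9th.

major seventh

Bbm11: Bb-Db-F-Ab-C-Eb.
That puts Db below C.
Db up to C spans 7 letter names and 11 semitones — a major seventh.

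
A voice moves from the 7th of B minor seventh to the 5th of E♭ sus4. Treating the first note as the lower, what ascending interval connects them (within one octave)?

minor 2nd

B minor seventh has A as its 7th, and E♭ sus4 has B♭ as its 5th.
2 letter names make it a second; at 1 semitone (a half step narrower than major) the quality is minor.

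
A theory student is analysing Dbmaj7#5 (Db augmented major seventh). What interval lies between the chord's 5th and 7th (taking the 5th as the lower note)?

minor third

Db augmented major seventh is spelled Db-F-A-C.
So we need the interval from A up to C.
From A to C: 3 semitones over a third = minor.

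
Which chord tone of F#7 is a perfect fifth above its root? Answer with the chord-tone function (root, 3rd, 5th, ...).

F#7 (F# dominant seventh) is spelled F#–A#–C#–E.
The root is F#. A perfect fifth above F# is C#.
C# is the chord's 5th.

5th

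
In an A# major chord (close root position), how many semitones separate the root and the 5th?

7

A#maj (A# major): A# C## E#.
A# to E# is a perfect fifth: 7 semitones.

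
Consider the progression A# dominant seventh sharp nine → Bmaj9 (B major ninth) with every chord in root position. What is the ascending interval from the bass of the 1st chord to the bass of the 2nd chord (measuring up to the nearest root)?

minor second

The roots are A# and B.
A# up to B is 1 semitone, a half step narrower than a major second, so the interval is minor.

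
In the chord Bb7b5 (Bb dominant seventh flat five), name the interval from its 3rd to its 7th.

diminished fifth

Spelling the chord: Bb-D-Fb-Ab.
The 3rd is D and the 7th is Ab.
5 letter names make it a fifth; at 6 semitones (a half step narrower than perfect) the quality is diminished.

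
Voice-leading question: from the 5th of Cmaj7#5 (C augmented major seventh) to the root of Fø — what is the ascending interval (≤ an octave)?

diminished seventh

The 5th of Cmaj7#5 (C augmented major seventh) is G♯; the root of Fø is F.
G♯ up to F is 9 semitones, a whole step narrower than a major seventh, so the interval is diminished.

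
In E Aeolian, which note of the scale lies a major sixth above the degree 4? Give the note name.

The scale is E F# G A B C D.
The degree 4 is A; a major sixth above that is F# — scale degree 2.

F#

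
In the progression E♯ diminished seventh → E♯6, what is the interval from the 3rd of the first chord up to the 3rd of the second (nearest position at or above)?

The 3rd of E♯ diminished seventh is G♯; the 3rd of E♯6 is G𝄪.
1 letter names make it a unison; at 1 semitone (a half step wider than perfect) the quality is augmented.

augmented 1st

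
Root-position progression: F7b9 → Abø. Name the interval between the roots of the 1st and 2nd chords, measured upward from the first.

minor third

The roots are F and Ab.
From F to Ab: 3 semitones over a third = minor.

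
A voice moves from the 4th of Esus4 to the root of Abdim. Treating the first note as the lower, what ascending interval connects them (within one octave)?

diminished 8th

The 4th of Esus4 is A; the root of Abdim is Ab.
A up to Ab is 11 semitones, a half step narrower than a perfect octave, so the interval is diminished.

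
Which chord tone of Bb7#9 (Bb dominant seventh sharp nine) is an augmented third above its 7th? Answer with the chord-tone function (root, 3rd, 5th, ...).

9th

The chord tones of Bb7#9 (Bb dominant seventh sharp nine) are Bb-D-F-Ab-C#.
The 7th is Ab. An augmented third above Ab is C#.
C# is the chord's 9th.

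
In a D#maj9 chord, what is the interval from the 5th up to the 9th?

perfect fifth

Spelling the chord: D#–F##–A#–C##–E#.
5th = A#; 9th = E#.
From A# to E# is 7 semitones, exactly the perfect fifth.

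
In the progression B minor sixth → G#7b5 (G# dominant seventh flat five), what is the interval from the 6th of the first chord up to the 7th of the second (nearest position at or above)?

B minor sixth has G# as its 6th, and G#7b5 (G# dominant seventh flat five) has F# as its 7th.
7 letter names make it a seventh; at 10 semitones (a half step narrower than major) the quality is minor.

minor seventh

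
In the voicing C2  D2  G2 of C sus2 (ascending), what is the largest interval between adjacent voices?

P4

Adjacent intervals: C2→D2 = major second; D2→G2 = perfect fourth.
The largest is D2 to G2, a perfect fourth (5 semitones).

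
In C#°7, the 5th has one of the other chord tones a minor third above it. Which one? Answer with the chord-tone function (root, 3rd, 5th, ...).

The chord tones of C#°7 are C# E G Bb.
The 5th is G. A minor third above G is Bb.
Bb is the chord's 7th.

7th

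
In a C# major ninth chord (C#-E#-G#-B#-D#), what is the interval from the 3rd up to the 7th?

That puts E# below B#.
From E# to B# is 7 semitones, exactly the perfect fifth.

P5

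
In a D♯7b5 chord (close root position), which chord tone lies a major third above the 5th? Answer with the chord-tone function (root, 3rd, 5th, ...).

Spelling the chord: D♯ F𝄪 A C♯.
The 5th is A. A major third above A is C♯.
C♯ is the chord's 7th.

7th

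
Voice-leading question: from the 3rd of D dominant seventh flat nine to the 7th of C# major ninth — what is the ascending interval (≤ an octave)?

augmented fourth

The 3rd of D dominant seventh flat nine is F#; the 7th of C# major ninth is B#.
4 letter names make it a fourth; at 6 semitones (a half step wider than perfect) the quality is augmented.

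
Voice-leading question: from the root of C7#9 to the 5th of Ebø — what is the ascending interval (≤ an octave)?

diminished seventh

C7#9 has C as its root, and Ebø has Bbb as its 5th.
7 letter names make it a seventh; at 9 semitones (a whole step narrower than major) the quality is diminished.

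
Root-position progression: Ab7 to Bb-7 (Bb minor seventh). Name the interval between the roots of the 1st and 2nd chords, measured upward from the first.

major second

The roots are Ab and Bb.
Counting 2 letters and 2 half steps from Ab gives a major second.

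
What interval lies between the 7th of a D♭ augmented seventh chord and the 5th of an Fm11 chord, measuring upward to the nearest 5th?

A1

D♭ augmented seventh has C♭ as its 7th, and Fm11 has C as its 5th.
1 letter names make it a unison; at 1 semitone (a half step wider than perfect) the quality is augmented.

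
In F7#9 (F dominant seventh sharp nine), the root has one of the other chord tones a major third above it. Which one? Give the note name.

A

F7#9 (F dominant seventh sharp nine) is spelled F A C Eb G#.
The root is F. A major third above F is A.
A is the chord's 3rd.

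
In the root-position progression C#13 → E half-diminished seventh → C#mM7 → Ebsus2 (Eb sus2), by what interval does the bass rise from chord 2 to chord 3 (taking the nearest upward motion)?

M6

The roots are E and C#.
E up to C# spans 6 letter names and 9 semitones — a major sixth.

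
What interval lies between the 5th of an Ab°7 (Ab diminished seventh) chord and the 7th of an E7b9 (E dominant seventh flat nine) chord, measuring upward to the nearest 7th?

augmented 7th

Ab°7 (Ab diminished seventh) has Ebb as its 5th, and E7b9 (E dominant seventh flat nine) has D as its 7th.
Ebb up to D is 12 semitones, a half step wider than a major seventh, so the interval is augmented.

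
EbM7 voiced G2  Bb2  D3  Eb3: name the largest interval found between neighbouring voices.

major 3rd

Adjacent intervals: G2→Bb2 = minor third; Bb2→D3 = major third; D3→Eb3 = minor second.
The largest is Bb2 to D3, a major third (4 semitones).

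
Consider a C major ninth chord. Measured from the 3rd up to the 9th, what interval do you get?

m7

Spelling the chord: C–E–G–B–D.
3rd = E; 9th = D.
From E to D: 10 semitones over a seventh = minor.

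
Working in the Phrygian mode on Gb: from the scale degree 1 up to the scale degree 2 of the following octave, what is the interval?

Gb phrygian: Gb Abb Bbb Cb Db Ebb Fb.
That puts Gb below Abb.
9 letter names make it a ninth; at 13 semitones (a half step narrower than major) the quality is minor.

m9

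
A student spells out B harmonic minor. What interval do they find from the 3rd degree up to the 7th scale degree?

B harmonic minor: B C# D E F# G A#.
So we need the interval from D up to A#.
From D to A#: 8 semitones over a fifth = augmented.

augmented 5th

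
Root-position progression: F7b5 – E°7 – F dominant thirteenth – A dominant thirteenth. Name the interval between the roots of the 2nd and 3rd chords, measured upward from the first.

minor second

The roots are E and F.
From E to F: 1 semitone over a second = minor.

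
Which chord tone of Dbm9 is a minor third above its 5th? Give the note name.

Cb

The chord tones of Dbm9 (Db minor ninth) are Db–Fb–Ab–Cb–Eb.
The 5th is Ab. A minor third above Ab is Cb.
Cb is the chord's 7th.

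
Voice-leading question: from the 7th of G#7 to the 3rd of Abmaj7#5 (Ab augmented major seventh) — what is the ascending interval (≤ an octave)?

The 7th of G#7 is F#; the 3rd of Abmaj7#5 (Ab augmented major seventh) is C.
From F# to C: 6 semitones over a fifth = diminished.

d5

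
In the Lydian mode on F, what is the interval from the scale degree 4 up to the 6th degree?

The scale runs F G A B C D E.
That puts B below D.
From B to D: 3 semitones over a third = minor.

minor third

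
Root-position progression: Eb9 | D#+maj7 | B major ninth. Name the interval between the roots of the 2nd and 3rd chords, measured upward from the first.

The roots are D# and B.
6 letter names make it a sixth; at 8 semitones (a half step narrower than major) the quality is minor.

m6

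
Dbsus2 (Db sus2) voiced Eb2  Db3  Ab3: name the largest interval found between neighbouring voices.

Adjacent intervals: Eb2→Db3 = minor seventh; Db3→Ab3 = perfect fifth.
The largest is Eb2 to Db3, a minor seventh (10 semitones).

minor seventh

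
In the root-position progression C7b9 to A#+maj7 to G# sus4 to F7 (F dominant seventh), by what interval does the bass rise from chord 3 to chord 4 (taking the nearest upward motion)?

diminished seventh

The roots are G# and F.
From G# to F: 9 semitones over a seventh = diminished.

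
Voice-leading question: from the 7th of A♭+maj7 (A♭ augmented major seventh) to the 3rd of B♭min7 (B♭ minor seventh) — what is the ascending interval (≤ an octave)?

diminished fifth

A♭+maj7 (A♭ augmented major seventh) has G as its 7th, and B♭min7 (B♭ minor seventh) has D♭ as its 3rd.
From G to D♭: 6 semitones over a fifth = diminished.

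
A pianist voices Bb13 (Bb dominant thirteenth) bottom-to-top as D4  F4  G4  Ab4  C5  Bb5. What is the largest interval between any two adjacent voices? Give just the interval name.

minor seventh

Adjacent intervals: D4→F4 = minor third; F4→G4 = major second; G4→Ab4 = minor second; Ab4→C5 = major third; C5→Bb5 = minor seventh.
The largest is C5 to Bb5, a minor seventh (10 semitones).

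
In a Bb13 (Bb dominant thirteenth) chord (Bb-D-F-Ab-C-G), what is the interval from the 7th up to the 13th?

So we need the interval from Ab up to G.
From Ab to G is 11 semitones, exactly the major seventh.

M7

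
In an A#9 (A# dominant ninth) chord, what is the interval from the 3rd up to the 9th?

minor seventh

A#9 (A# dominant ninth): A#, C##, E#, G#, B#.
That puts C## below B#.
7 letter names make it a seventh; at 10 semitones (a half step narrower than major) the quality is minor.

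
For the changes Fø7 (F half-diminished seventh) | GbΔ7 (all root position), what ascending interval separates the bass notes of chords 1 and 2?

The roots are F and Gb.
F up to Gb is 1 semitone, a half step narrower than a major second, so the interval is minor.

m2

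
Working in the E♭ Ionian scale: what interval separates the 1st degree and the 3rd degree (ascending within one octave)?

M3

E♭ major: E♭ F G A♭ B♭ C D.
The 1st degree is E♭ and the 3rd scale degree is G.
From E♭ to G is 4 semitones, exactly the major third.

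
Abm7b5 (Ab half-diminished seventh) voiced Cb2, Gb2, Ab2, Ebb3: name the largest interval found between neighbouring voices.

P5

Adjacent intervals: Cb2→Gb2 = perfect fifth; Gb2→Ab2 = major second; Ab2→Ebb3 = diminished fifth.
The largest is Cb2 to Gb2, a perfect fifth (7 semitones).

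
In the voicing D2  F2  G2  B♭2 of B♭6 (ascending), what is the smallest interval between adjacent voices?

Adjacent intervals: D2→F2 = minor third; F2→G2 = major second; G2→B♭2 = minor third.
The smallest is F2 to G2, a major second (2 semitones).

major second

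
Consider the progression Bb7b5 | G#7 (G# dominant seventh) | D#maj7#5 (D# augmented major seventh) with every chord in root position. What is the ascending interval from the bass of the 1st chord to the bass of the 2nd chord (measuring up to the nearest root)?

The roots are Bb and G#.
Bb up to G# is 10 semitones, a half step wider than a major sixth, so the interval is augmented.

augmented sixth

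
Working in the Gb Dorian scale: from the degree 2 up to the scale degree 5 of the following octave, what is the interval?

perfect eleventh

Spelling the Gb Dorian scale: Gb Ab Bbb Cb Db Eb Fb.
The degree 2 is Ab and the 5th scale degree (up an octave) is Db.
Counting 11 letters and 17 half steps from Ab gives a perfect eleventh.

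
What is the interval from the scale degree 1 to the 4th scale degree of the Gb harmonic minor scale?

The scale runs Gb Ab Bbb Cb Db Ebb F.
The scale degree 1 is Gb and the 4th degree is Cb.
From Gb to Cb is 5 semitones, exactly the perfect fourth.

perfect 4th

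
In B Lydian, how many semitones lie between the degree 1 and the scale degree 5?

The scale is B C# D# E# F# G# A#.
B up to F# is a perfect fifth — 7 semitones.

7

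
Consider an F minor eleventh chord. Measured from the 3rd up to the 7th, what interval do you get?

Fm11 (F minor eleventh): F–A♭–C–E♭–G–B♭.
So we need the interval from A♭ up to E♭.
From A♭ to E♭ is 7 semitones, exactly the perfect fifth.

perfect 5th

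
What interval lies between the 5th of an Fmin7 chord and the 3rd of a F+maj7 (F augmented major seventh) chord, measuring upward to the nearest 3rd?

major sixth

The 5th of Fmin7 is C; the 3rd of F+maj7 (F augmented major seventh) is A.
Counting 6 letters and 9 half steps from C gives a major sixth.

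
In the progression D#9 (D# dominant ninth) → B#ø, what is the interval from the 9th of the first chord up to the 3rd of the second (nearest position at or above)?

The 9th of D#9 (D# dominant ninth) is E#; the 3rd of B#ø is D#.
7 letter names make it a seventh; at 10 semitones (a half step narrower than major) the quality is minor.

minor 7th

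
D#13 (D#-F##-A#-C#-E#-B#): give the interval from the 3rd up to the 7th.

3rd = F##; 7th = C#.
5 letter names make it a fifth; at 6 semitones (a half step narrower than perfect) the quality is diminished.
This 3–7 tritone is the characteristic tension at the heart of the dominant sound.

diminished fifth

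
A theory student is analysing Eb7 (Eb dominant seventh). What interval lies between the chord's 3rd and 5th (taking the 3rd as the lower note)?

Eb7 is spelled Eb–G–Bb–Db.
3rd = G; 5th = Bb.
From G to Bb: 3 semitones over a third = minor.

m3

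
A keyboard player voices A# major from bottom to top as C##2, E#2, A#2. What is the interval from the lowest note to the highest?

The outer voices are C##2 and A#2.
From C## to A#: 8 semitones over a sixth = minor.

minor 6th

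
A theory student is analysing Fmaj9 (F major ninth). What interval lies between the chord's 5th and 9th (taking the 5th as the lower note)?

perfect fifth

F major ninth: F–A–C–E–G.
The 5th is C and the 9th is G.
From C to G is 7 semitones, exactly the perfect fifth.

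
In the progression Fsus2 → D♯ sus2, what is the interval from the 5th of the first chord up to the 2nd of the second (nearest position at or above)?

Fsus2 has C as its 5th, and D♯ sus2 has E♯ as its 2nd.
C up to E♯ is 5 semitones, a half step wider than a major third, so the interval is augmented.

augmented third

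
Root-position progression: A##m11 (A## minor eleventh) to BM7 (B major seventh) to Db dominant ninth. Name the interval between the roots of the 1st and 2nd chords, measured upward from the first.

diminished 2nd

The roots are A## and B.
A## up to B is 0 semitones, a whole step narrower than a major second, so the interval is diminished.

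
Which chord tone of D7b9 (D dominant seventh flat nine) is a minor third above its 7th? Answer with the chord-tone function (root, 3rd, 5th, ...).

D7b9 (D dominant seventh flat nine) is spelled D–F♯–A–C–E♭.
The 7th is C. A minor third above C is E♭.
E♭ is the chord's 9th.

9th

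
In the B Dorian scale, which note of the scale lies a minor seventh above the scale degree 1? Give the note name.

The scale is B C# D E F# G# A.
The scale degree 1 is B; a minor seventh above that is A — scale degree 7.

A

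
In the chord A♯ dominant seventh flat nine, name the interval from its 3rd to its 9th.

diminished seventh

Spelling the chord: A♯–C𝄪–E♯–G♯–B.
The 3rd is C𝄪 and the 9th is B.
7 letter names make it a seventh; at 9 semitones (a whole step narrower than major) the quality is diminished.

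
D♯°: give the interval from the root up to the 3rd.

minor 3rd

The chord tones of D♯dim (D♯ diminished) are D♯–F♯–A.
The root is D♯ and the 3rd is F♯.
3 letter names make it a third; at 3 semitones (a half step narrower than major) the quality is minor.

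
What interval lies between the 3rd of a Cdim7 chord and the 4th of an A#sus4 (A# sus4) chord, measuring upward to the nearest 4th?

Cdim7 has Eb as its 3rd, and A#sus4 (A# sus4) has D# as its 4th.
Eb up to D# is 12 semitones, a half step wider than a major seventh, so the interval is augmented.

augmented seventh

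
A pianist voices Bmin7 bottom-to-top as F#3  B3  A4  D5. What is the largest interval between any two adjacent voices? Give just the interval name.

Adjacent intervals: F#3→B3 = perfect fourth; B3→A4 = minor seventh; A4→D5 = perfect fourth.
The largest is B3 to A4, a minor seventh (10 semitones).

minor seventh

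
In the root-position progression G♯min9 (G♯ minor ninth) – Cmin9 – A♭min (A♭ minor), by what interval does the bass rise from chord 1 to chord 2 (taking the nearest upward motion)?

The roots are G♯ and C.
4 letter names make it a fourth; at 4 semitones (a half step narrower than perfect) the quality is diminished.

d4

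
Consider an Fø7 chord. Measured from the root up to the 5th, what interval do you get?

diminished fifth

The chord tones of Fm7b5 are F, Ab, Cb, Eb.
That puts F below Cb.
F up to Cb is 6 semitones, a half step narrower than a perfect fifth, so the interval is diminished.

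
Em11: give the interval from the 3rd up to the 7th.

perfect fifth

The chord tones of Em11 are E G B D F# A.
That puts G below D.
Counting 5 letters and 7 half steps from G gives a perfect fifth.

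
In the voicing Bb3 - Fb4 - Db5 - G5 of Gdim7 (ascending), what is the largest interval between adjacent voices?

major sixth

Adjacent intervals: Bb3→Fb4 = diminished fifth; Fb4→Db5 = major sixth; Db5→G5 = augmented fourth.
The largest is Fb4 to Db5, a major sixth (9 semitones).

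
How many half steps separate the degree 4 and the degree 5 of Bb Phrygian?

The scale is Bb Cb Db Eb F Gb Ab.
Eb up to F is a major second — 2 semitones.

2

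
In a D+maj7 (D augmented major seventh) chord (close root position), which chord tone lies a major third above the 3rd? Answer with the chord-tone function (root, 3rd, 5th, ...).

5th

D+maj7: D F# A# C#.
The 3rd is F#. A major third above F# is A#.
A# is the chord's 5th.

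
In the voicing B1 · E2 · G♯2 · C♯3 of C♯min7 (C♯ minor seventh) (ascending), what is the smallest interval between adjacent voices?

Adjacent intervals: B1→E2 = perfect fourth; E2→G♯2 = major third; G♯2→C♯3 = perfect fourth.
The smallest is E2 to G♯2, a major third (4 semitones).

major third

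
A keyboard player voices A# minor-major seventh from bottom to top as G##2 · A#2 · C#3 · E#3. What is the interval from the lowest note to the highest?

minor sixth

The outer voices are G##2 and E#3.
G## up to E# is 8 semitones, a half step narrower than a major sixth, so the interval is minor.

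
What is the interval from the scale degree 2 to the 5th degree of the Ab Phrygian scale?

Spelling the Ab Phrygian scale: Ab Bbb Cb Db Eb Fb Gb.
So we need the interval from Bbb up to Eb.
Bbb up to Eb is 6 semitones, a half step wider than a perfect fourth, so the interval is augmented.

augmented fourth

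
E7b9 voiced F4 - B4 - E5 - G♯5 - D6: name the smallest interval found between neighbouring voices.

major 3rd

Adjacent intervals: F4→B4 = augmented fourth; B4→E5 = perfect fourth; E5→G♯5 = major third; G♯5→D6 = diminished fifth.
The smallest is E5 to G♯5, a major third (4 semitones).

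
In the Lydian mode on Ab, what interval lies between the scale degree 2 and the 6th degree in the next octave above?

perfect twelfth

Spelling the Lydian mode on Ab: Ab Bb C D Eb F G.
So we need the interval from Bb up to F.
Bb up to F spans 12 letter names and 19 semitones — a perfect twelfth.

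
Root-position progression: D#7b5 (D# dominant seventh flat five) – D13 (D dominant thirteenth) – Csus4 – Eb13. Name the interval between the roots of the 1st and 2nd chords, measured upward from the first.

diminished octave

The roots are D# and D.
8 letter names make it an octave; at 11 semitones (a half step narrower than perfect) the quality is diminished.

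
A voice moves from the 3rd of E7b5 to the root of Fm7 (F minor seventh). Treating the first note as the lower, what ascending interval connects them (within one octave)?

E7b5 has G# as its 3rd, and Fm7 (F minor seventh) has F as its root.
7 letter names make it a seventh; at 9 semitones (a whole step narrower than major) the quality is diminished.

diminished 7th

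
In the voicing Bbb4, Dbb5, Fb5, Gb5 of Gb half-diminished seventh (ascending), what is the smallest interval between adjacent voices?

Adjacent intervals: Bbb4→Dbb5 = minor third; Dbb5→Fb5 = major third; Fb5→Gb5 = major second.
The smallest is Fb5 to Gb5, a major second (2 semitones).

major second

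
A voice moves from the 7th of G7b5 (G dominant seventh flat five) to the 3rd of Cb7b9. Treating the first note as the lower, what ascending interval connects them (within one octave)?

minor seventh

G7b5 (G dominant seventh flat five) has F as its 7th, and Cb7b9 has Eb as its 3rd.
F up to Eb is 10 semitones, a half step narrower than a major seventh, so the interval is minor.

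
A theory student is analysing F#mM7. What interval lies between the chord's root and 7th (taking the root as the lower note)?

major seventh

F# minor-major seventh: F# A C# E#.
The root is F# and the 7th is E#.
F# up to E# spans 7 letter names and 11 semitones — a major seventh.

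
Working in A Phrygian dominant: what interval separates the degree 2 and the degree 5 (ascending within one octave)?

augmented 4th

The scale runs A B♭ C♯ D E F G.
The degree 2 is B♭ and the degree 5 is E.
From B♭ to E: 6 semitones over a fourth = augmented.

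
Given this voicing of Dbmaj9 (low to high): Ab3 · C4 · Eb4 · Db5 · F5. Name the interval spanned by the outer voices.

major thirteenth

The outer voices are Ab3 and F5.
Counting 13 letters and 21 half steps from Ab gives a major thirteenth.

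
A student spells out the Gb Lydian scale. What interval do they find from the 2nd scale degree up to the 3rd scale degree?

The scale runs Gb Ab Bb C Db Eb F.
2nd scale degree = Ab; 3rd scale degree = Bb.
Counting 2 letters and 2 half steps from Ab gives a major second.

M2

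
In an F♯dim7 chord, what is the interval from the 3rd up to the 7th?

The chord tones of F♯°7 (F♯ diminished seventh) are F♯–A–C–E♭.
So we need the interval from A up to E♭.
From A to E♭: 6 semitones over a fifth = diminished.

d5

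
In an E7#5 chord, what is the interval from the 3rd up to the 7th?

Spelling the chord: E-G#-B#-D.
That puts G# below D.
G# up to D is 6 semitones, a half step narrower than a perfect fifth, so the interval is diminished.
This 3–7 tritone is the characteristic tension at the heart of the dominant sound.

diminished 5th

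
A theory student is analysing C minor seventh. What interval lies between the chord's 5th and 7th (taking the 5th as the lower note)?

Cm7: C Eb G Bb.
That puts G below Bb.
G up to Bb is 3 semitones, a half step narrower than a major third, so the interval is minor.

minor third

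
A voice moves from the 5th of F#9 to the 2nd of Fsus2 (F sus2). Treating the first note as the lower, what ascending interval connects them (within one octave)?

F#9 has C# as its 5th, and Fsus2 (F sus2) has G as its 2nd.
C# up to G is 6 semitones, a half step narrower than a perfect fifth, so the interval is diminished.

diminished 5th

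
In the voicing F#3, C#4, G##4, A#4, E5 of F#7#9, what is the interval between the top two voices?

Those voices are A#4 and E5.
5 letter names make it a fifth; at 6 semitones (a half step narrower than perfect) the quality is diminished.

diminished fifth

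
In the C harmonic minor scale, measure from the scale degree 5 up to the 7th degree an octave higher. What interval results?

Spelling the C harmonic minor scale: C D Eb F G Ab B.
So we need the interval from G up to B.
Counting 10 letters and 16 half steps from G gives a major tenth.

M10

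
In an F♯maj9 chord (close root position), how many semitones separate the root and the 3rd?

F♯maj9 is spelled F♯-A♯-C♯-E♯-G♯.
F♯ to A♯ is a major third: 4 semitones.

4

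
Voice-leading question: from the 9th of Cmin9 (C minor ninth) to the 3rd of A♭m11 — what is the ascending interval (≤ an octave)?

The 9th of Cmin9 (C minor ninth) is D; the 3rd of A♭m11 is C♭.
From D to C♭: 9 semitones over a seventh = diminished.

diminished seventh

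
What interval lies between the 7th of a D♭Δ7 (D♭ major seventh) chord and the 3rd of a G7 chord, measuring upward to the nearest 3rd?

M7

The 7th of D♭Δ7 (D♭ major seventh) is C; the 3rd of G7 is B.
Counting 7 letters and 11 half steps from C gives a major seventh.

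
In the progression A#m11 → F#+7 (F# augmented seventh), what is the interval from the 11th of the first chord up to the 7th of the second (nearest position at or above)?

minor second

A#m11 has D# as its 11th, and F#+7 (F# augmented seventh) has E as its 7th.
2 letter names make it a second; at 1 semitone (a half step narrower than major) the quality is minor.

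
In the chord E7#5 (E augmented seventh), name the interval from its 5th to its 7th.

Spelling the chord: E G# B# D.
So we need the interval from B# up to D.
From B# to D: 2 semitones over a third = diminished.

diminished third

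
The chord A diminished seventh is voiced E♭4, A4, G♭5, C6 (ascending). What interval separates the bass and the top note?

The outer voices are E♭4 and C6.
E♭ up to C spans 13 letter names and 21 semitones — a major thirteenth.

major thirteenth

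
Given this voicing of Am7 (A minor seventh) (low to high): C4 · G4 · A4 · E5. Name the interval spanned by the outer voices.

The outer voices are C4 and E5.
Counting 10 letters and 16 half steps from C gives a major tenth.

major tenth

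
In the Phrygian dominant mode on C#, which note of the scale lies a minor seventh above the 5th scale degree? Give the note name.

The scale is C# D E# F# G# A B.
The 5th scale degree is G#; a minor seventh above that is F# — scale degree 4.

F#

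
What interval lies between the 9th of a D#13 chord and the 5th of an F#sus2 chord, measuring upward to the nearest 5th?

The 9th of D#13 is E#; the 5th of F#sus2 is C#.
From E# to C#: 8 semitones over a sixth = minor.

minor sixth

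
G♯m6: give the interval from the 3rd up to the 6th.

Spelling the chord: G♯-B-D♯-E♯.
3rd = B; 6th = E♯.
B up to E♯ is 6 semitones, a half step wider than a perfect fourth, so the interval is augmented.

augmented 4th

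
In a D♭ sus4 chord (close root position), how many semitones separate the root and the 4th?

D♭sus4: D♭–G♭–A♭.
D♭ to G♭ is a perfect fourth: 5 semitones.

5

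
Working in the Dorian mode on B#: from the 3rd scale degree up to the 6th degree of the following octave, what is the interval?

B# dorian: B# C## D# E# F## G## A#.
The 3rd scale degree is D# and the degree 6 (up an octave) is G##.
D# up to G## is 18 semitones, a half step wider than a perfect eleventh, so the interval is augmented.

augmented eleventh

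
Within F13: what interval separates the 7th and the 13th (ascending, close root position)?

M7

Spelling the chord: F–A–C–Eb–G–D.
That puts Eb below D.
Counting 7 letters and 11 half steps from Eb gives a major seventh.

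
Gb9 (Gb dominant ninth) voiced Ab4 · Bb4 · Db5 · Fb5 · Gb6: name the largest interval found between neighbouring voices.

Adjacent intervals: Ab4→Bb4 = major second; Bb4→Db5 = minor third; Db5→Fb5 = minor third; Fb5→Gb6 = major ninth.
The largest is Fb5 to Gb6, a major ninth (14 semitones).

major ninth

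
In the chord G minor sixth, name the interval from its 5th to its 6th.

major second

Gmin6 (G minor sixth): G B♭ D E.
So we need the interval from D up to E.
D up to E spans 2 letter names and 2 semitones — a major second.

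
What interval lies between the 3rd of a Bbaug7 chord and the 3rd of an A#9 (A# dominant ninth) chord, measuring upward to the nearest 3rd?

The 3rd of Bbaug7 is D; the 3rd of A#9 (A# dominant ninth) is C##.
From D to C##: 12 semitones over a seventh = augmented.

A7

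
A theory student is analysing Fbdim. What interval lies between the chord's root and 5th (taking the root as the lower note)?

diminished fifth

Fb° is spelled Fb Abb Cbb.
That puts Fb below Cbb.
5 letter names make it a fifth; at 6 semitones (a half step narrower than perfect) the quality is diminished.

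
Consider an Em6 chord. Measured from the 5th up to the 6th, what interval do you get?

M2

Emin6: E–G–B–C#.
5th = B; 6th = C#.
Counting 2 letters and 2 half steps from B gives a major second.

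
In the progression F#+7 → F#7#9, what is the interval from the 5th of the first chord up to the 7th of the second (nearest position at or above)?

d3

The 5th of F#+7 is C##; the 7th of F#7#9 is E.
From C## to E: 2 semitones over a third = diminished.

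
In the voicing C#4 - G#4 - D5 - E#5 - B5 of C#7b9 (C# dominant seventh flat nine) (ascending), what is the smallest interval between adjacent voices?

Adjacent intervals: C#4→G#4 = perfect fifth; G#4→D5 = diminished fifth; D5→E#5 = augmented second; E#5→B5 = diminished fifth.
The smallest is D5 to E#5, an augmented second (3 semitones).

augmented second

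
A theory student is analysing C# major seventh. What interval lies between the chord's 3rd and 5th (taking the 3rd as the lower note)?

C#M7 is spelled C# E# G# B#.
The 3rd is E# and the 5th is G#.
3 letter names make it a third; at 3 semitones (a half step narrower than major) the quality is minor.

m3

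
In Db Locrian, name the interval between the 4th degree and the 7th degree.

Spelling Db Locrian: Db Ebb Fb Gb Abb Bbb Cb.
The 4th degree is Gb and the degree 7 is Cb.
Gb up to Cb spans 4 letter names and 5 semitones — a perfect fourth.

perfect fourth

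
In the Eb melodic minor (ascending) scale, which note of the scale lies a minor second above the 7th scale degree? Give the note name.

Eb

The scale is Eb F Gb Ab Bb C D.
The 7th scale degree is D; a minor second above that is Eb — scale degree 1.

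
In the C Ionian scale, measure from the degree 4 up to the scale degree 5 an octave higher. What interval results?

major ninth

The scale runs C D E F G A B.
The degree 4 is F and the scale degree 5 (up an octave) is G.
Counting 9 letters and 14 half steps from F gives a major ninth.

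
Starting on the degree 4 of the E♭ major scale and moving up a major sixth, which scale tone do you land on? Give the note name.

The scale is E♭ F G A♭ B♭ C D.
The degree 4 is A♭; a major sixth above that is F — scale degree 2.

F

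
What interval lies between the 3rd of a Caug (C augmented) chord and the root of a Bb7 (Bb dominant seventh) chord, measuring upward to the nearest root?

Caug (C augmented) has E as its 3rd, and Bb7 (Bb dominant seventh) has Bb as its root.
E up to Bb is 6 semitones, a half step narrower than a perfect fifth, so the interval is diminished.

diminished fifth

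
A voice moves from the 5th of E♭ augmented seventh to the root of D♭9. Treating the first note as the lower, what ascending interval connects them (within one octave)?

diminished 3rd

E♭ augmented seventh has B as its 5th, and D♭9 has D♭ as its root.
3 letter names make it a third; at 2 semitones (a whole step narrower than major) the quality is diminished.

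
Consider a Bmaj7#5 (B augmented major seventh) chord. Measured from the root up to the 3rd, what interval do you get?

M3

B+maj7 (B augmented major seventh) is spelled B–D#–F##–A#.
Root = B; 3rd = D#.
Counting 3 letters and 4 half steps from B gives a major third.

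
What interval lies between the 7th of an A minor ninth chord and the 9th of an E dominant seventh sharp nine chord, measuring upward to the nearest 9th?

augmented seventh

The 7th of A minor ninth is G; the 9th of E dominant seventh sharp nine is F##.
From G to F##: 12 semitones over a seventh = augmented.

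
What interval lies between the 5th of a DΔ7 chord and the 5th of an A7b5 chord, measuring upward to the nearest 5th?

DΔ7 has A as its 5th, and A7b5 has Eb as its 5th.
From A to Eb: 6 semitones over a fifth = diminished.

diminished fifth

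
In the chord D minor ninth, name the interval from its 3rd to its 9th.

The chord tones of Dm9 are D-F-A-C-E.
3rd = F; 9th = E.
From F to E is 11 semitones, exactly the major seventh.

major 7th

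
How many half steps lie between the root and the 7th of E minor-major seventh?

E minor-major seventh is spelled E G B D#.
E to D# is a major seventh: 11 semitones.

11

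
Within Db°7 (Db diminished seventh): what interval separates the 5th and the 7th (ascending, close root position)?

Spelling the chord: Db, Fb, Abb, Cbb.
5th = Abb; 7th = Cbb.
Abb up to Cbb is 3 semitones, a half step narrower than a major third, so the interval is minor.

minor 3rd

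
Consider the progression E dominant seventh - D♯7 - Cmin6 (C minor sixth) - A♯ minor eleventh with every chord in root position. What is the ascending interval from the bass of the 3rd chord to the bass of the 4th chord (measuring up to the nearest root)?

augmented sixth

The roots are C and A♯.
From C to A♯: 10 semitones over a sixth = augmented.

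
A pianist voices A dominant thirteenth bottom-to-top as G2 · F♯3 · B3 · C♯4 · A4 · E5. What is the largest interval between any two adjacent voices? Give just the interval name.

major 7th

Adjacent intervals: G2→F♯3 = major seventh; F♯3→B3 = perfect fourth; B3→C♯4 = major second; C♯4→A4 = minor sixth; A4→E5 = perfect fifth.
The largest is G2 to F♯3, a major seventh (11 semitones).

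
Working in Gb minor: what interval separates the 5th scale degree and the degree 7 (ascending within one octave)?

minor third

Spelling Gb minor: Gb Ab Bbb Cb Db Ebb Fb.
So we need the interval from Db up to Fb.
3 letter names make it a third; at 3 semitones (a half step narrower than major) the quality is minor.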